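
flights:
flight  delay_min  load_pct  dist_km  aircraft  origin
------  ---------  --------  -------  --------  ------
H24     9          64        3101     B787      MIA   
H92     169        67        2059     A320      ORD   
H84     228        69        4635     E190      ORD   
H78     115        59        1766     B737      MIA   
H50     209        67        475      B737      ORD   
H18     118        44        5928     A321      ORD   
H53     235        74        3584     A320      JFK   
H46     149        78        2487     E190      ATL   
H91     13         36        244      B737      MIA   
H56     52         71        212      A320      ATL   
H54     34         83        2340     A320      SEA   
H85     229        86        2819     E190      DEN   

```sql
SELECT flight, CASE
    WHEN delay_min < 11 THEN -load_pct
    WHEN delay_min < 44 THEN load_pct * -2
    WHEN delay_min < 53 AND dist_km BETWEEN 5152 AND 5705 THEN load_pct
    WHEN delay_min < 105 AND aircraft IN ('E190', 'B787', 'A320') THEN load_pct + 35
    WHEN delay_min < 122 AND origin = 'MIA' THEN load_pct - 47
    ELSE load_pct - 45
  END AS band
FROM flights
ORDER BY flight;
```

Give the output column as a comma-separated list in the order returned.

flight=H18: ELSE → -1
flight=H24: delay_min < 11 → -64
flight=H46: ELSE → 33
flight=H50: ELSE → 22
flight=H53: ELSE → 29
flight=H54: delay_min < 44 → -166
flight=H56: delay_min < 105 AND aircraft IN ('E190', 'B787', 'A320') → 106
flight=H78: delay_min < 122 AND origin = 'MIA' → 12
flight=H84: ELSE → 24
flight=H85: ELSE → 41
flight=H91: delay_min < 44 → -72
flight=H92: ELSE → 22

-1, -64, 33, 22, 29, -166, 106, 12, 24, 41, -72, 22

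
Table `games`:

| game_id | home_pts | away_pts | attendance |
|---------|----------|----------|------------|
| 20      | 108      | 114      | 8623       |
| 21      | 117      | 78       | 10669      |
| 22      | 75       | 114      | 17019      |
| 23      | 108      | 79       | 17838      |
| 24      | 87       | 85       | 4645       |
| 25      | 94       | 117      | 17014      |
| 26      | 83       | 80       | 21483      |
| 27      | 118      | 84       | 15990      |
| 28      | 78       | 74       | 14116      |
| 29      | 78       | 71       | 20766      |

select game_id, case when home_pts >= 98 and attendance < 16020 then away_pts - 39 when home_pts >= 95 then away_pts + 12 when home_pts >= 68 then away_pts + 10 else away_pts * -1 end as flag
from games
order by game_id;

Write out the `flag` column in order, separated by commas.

game_id=20: home_pts >= 98 and attendance < 16020 → 75
game_id=21: home_pts >= 98 and attendance < 16020 → 39
game_id=22: home_pts >= 68 → 124
game_id=23: home_pts >= 95 → 91
game_id=24: home_pts >= 68 → 95
game_id=25: home_pts >= 68 → 127
game_id=26: home_pts >= 68 → 90
game_id=27: home_pts >= 98 and attendance < 16020 → 45
game_id=28: home_pts >= 68 → 84
game_id=29: home_pts >= 68 → 81

75, 39, 124, 91, 95, 127, 90, 45, 84, 81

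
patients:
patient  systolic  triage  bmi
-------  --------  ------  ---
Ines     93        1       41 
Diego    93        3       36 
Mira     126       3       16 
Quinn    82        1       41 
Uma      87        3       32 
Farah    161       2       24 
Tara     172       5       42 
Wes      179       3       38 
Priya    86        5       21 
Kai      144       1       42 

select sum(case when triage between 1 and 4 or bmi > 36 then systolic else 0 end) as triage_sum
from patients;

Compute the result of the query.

1137

patient=Ines: ✓ → 93
patient=Diego: ✓ → 93
patient=Mira: ✓ → 126
patient=Quinn: ✓ → 82
patient=Uma: ✓ → 87
patient=Farah: ✓ → 161
patient=Tara: ✓ → 172
patient=Wes: ✓ → 179
patient=Priya: ✗
patient=Kai: ✓ → 144
triage_sum = 93 + 93 + 126 + 82 + 87 + 161 + 172 + 179 + 144 = 1137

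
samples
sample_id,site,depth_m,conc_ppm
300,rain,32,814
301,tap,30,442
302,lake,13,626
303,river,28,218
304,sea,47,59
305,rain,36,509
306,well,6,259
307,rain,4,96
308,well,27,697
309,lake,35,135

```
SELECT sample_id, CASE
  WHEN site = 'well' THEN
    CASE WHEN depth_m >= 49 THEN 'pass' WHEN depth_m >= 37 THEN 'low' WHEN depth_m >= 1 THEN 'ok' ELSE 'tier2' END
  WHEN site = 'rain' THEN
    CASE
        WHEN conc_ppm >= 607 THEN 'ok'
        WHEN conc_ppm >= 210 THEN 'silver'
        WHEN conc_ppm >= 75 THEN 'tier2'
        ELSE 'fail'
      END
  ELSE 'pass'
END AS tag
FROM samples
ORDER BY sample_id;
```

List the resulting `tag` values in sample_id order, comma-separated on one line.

ok, pass, pass, pass, pass, silver, ok, tier2, ok, pass

sample_id=300: site='rain' → inner[conc_ppm >= 607] → ok
sample_id=301: site='tap' → outer ELSE → pass
sample_id=302: site='lake' → outer ELSE → pass
sample_id=303: site='river' → outer ELSE → pass
sample_id=304: site='sea' → outer ELSE → pass
sample_id=305: site='rain' → inner[conc_ppm >= 210] → silver
sample_id=306: site='well' → inner[depth_m >= 1] → ok
sample_id=307: site='rain' → inner[conc_ppm >= 75] → tier2
sample_id=308: site='well' → inner[depth_m >= 1] → ok
sample_id=309: site='lake' → outer ELSE → pass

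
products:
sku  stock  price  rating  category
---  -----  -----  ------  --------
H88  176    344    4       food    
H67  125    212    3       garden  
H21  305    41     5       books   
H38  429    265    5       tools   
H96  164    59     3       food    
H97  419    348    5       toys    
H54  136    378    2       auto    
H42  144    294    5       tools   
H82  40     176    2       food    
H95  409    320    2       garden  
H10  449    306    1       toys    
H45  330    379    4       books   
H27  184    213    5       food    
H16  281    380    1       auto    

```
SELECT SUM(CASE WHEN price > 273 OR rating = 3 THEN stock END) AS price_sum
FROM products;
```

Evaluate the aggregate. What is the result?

2633

sku=H88: ✓ → 176
sku=H67: ✓ → 125
sku=H21: ✗
sku=H38: ✗
sku=H96: ✓ → 164
sku=H97: ✓ → 419
sku=H54: ✓ → 136
sku=H42: ✓ → 144
sku=H82: ✗
sku=H95: ✓ → 409
sku=H10: ✓ → 449
sku=H45: ✓ → 330
sku=H27: ✗
sku=H16: ✓ → 281
price_sum = 176 + 125 + 164 + 419 + 136 + 144 + 409 + 449 + 330 + 281 = 2633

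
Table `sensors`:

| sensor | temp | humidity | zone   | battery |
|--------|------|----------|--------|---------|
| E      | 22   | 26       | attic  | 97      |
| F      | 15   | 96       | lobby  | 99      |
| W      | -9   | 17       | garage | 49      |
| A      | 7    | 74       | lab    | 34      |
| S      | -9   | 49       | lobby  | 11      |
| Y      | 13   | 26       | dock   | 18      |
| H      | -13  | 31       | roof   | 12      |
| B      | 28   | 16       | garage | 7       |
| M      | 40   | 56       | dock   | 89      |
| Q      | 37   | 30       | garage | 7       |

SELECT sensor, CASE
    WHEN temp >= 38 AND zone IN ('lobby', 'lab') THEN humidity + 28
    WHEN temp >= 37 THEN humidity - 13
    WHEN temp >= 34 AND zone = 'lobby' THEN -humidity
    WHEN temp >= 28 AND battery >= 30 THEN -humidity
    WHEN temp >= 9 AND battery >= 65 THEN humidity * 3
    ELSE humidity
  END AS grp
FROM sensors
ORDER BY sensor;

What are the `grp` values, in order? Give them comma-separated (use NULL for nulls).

74, 16, 78, 288, 31, 43, 17, 49, 17, 26

sensor=A: ELSE → 74
sensor=B: ELSE → 16
sensor=E: temp >= 9 AND battery >= 65 → 78
sensor=F: temp >= 9 AND battery >= 65 → 288
sensor=H: ELSE → 31
sensor=M: temp >= 37 → 43
sensor=Q: temp >= 37 → 17
sensor=S: ELSE → 49
sensor=W: ELSE → 17
sensor=Y: ELSE → 26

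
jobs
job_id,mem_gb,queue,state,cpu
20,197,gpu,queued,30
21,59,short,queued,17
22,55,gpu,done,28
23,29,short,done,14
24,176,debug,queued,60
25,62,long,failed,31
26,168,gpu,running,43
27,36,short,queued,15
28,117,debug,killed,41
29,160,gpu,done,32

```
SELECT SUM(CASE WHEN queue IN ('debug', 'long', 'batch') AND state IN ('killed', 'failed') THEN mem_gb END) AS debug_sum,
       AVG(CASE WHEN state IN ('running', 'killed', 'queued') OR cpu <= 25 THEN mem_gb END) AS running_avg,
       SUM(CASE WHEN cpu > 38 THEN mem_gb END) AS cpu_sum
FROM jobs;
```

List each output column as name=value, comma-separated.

debug_sum=179, running_avg=111.7142857143, cpu_sum=461

[debug_sum: queue IN ('debug', 'long', 'batch') AND state IN ('killed', 'failed')]
job_id=20: ✗
job_id=21: ✗
job_id=22: ✗
job_id=23: ✗
job_id=24: ✗
job_id=25: ✓ → 62
job_id=26: ✗
job_id=27: ✗
job_id=28: ✓ → 117
job_id=29: ✗
debug_sum = 62 + 117 = 179
—
[running_avg: state IN ('running', 'killed', 'queued') OR cpu <= 25]
job_id=20: ✓ → 197
job_id=21: ✓ → 59
job_id=22: ✗
job_id=23: ✓ → 29
job_id=24: ✓ → 176
job_id=25: ✗
job_id=26: ✓ → 168
job_id=27: ✓ → 36
job_id=28: ✓ → 117
job_id=29: ✗
running_avg = (197 + 59 + 29 + 176 + 168 + 36 + 117) / 7 = 111.7142857143
—
[cpu_sum: cpu > 38]
job_id=20: ✗
job_id=21: ✗
job_id=22: ✗
job_id=23: ✗
job_id=24: ✓ → 176
job_id=25: ✗
job_id=26: ✓ → 168
job_id=27: ✗
job_id=28: ✓ → 117
job_id=29: ✗
cpu_sum = 176 + 168 + 117 = 461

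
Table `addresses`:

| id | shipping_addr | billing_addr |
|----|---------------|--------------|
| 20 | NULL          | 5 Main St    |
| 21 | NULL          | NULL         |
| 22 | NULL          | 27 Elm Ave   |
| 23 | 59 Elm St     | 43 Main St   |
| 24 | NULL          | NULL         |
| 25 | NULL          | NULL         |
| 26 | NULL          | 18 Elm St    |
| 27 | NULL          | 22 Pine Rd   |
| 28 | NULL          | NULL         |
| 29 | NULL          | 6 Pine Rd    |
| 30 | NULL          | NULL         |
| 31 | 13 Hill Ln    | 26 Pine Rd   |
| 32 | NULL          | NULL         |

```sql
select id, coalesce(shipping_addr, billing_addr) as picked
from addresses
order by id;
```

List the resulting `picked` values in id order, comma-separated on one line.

id=20: shipping_addr=NULL, billing_addr=5 Main St → 5 Main St
id=21: shipping_addr=NULL, billing_addr=NULL (all NULL) → NULL
id=22: shipping_addr=NULL, billing_addr=27 Elm Ave → 27 Elm Ave
id=23: shipping_addr=59 Elm St → 59 Elm St
id=24: shipping_addr=NULL, billing_addr=NULL (all NULL) → NULL
id=25: shipping_addr=NULL, billing_addr=NULL (all NULL) → NULL
id=26: shipping_addr=NULL, billing_addr=18 Elm St → 18 Elm St
id=27: shipping_addr=NULL, billing_addr=22 Pine Rd → 22 Pine Rd
id=28: shipping_addr=NULL, billing_addr=NULL (all NULL) → NULL
id=29: shipping_addr=NULL, billing_addr=6 Pine Rd → 6 Pine Rd
id=30: shipping_addr=NULL, billing_addr=NULL (all NULL) → NULL
id=31: shipping_addr=13 Hill Ln → 13 Hill Ln
id=32: shipping_addr=NULL, billing_addr=NULL (all NULL) → NULL

5 Main St, NULL, 27 Elm Ave, 59 Elm St, NULL, NULL, 18 Elm St, 22 Pine Rd, NULL, 6 Pine Rd, NULL, 13 Hill Ln, NULL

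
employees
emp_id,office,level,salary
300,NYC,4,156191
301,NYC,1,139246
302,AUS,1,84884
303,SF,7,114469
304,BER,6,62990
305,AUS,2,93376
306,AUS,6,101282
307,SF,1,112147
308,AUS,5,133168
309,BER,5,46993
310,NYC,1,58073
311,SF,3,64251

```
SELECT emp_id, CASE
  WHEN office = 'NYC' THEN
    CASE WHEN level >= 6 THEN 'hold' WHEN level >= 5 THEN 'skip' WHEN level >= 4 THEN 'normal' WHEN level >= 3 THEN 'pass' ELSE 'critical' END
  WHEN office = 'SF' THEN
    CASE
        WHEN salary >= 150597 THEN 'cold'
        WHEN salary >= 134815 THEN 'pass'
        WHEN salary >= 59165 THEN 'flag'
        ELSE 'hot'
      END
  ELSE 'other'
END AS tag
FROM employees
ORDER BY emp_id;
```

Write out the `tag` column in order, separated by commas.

normal, critical, other, flag, other, other, other, flag, other, other, critical, flag

emp_id=300: office='NYC' → inner[level >= 4] → normal
emp_id=301: office='NYC' → inner[ELSE] → critical
emp_id=302: office='AUS' → outer ELSE → other
emp_id=303: office='SF' → inner[salary >= 59165] → flag
emp_id=304: office='BER' → outer ELSE → other
emp_id=305: office='AUS' → outer ELSE → other
emp_id=306: office='AUS' → outer ELSE → other
emp_id=307: office='SF' → inner[salary >= 59165] → flag
emp_id=308: office='AUS' → outer ELSE → other
emp_id=309: office='BER' → outer ELSE → other
emp_id=310: office='NYC' → inner[ELSE] → critical
emp_id=311: office='SF' → inner[salary >= 59165] → flag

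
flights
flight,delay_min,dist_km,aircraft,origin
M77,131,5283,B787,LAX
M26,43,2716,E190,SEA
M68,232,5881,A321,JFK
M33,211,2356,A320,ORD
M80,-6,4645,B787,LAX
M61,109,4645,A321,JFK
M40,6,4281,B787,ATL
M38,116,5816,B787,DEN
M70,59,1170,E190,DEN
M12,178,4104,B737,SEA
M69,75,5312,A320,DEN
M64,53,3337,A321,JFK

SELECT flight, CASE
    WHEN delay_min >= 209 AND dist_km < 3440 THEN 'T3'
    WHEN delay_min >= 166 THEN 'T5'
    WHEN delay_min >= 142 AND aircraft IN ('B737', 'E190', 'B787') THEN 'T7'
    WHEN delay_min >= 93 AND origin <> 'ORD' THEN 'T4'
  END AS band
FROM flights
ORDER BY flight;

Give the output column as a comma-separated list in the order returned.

flight=M12: delay_min >= 166 → T5
flight=M26: (no match → NULL) → NULL
flight=M33: delay_min >= 209 AND dist_km < 3440 → T3
flight=M38: delay_min >= 93 AND origin <> 'ORD' → T4
flight=M40: (no match → NULL) → NULL
flight=M61: delay_min >= 93 AND origin <> 'ORD' → T4
flight=M64: (no match → NULL) → NULL
flight=M68: delay_min >= 166 → T5
flight=M69: (no match → NULL) → NULL
flight=M70: (no match → NULL) → NULL
flight=M77: delay_min >= 93 AND origin <> 'ORD' → T4
flight=M80: (no match → NULL) → NULL

T5, NULL, T3, T4, NULL, T4, NULL, T5, NULL, NULL, T4, NULL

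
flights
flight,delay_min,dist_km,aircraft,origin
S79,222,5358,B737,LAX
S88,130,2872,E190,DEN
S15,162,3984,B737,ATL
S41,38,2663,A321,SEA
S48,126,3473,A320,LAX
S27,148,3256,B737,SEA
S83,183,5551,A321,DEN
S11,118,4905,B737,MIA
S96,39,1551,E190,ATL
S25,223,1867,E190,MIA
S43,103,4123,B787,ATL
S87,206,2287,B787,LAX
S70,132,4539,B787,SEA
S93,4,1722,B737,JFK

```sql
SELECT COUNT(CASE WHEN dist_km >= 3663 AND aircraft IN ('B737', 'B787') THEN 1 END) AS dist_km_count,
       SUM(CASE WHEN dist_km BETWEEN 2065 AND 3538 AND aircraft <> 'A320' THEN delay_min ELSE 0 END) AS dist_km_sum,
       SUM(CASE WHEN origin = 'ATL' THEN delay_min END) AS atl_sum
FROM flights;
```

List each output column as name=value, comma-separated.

[dist_km_count: dist_km >= 3663 AND aircraft IN ('B737', 'B787')]
flight=S79: ✓ → 1
flight=S88: ✗
flight=S15: ✓ → 1
flight=S41: ✗
flight=S48: ✗
flight=S27: ✗
flight=S83: ✗
flight=S11: ✓ → 1
flight=S96: ✗
flight=S25: ✗
flight=S43: ✓ → 1
flight=S87: ✗
flight=S70: ✓ → 1
flight=S93: ✗
dist_km_count = COUNT(1, 1, 1, 1, 1) = 5
—
[dist_km_sum: dist_km BETWEEN 2065 AND 3538 AND aircraft <> 'A320']
flight=S79: ✗
flight=S88: ✓ → 130
flight=S15: ✗
flight=S41: ✓ → 38
flight=S48: ✗
flight=S27: ✓ → 148
flight=S83: ✗
flight=S11: ✗
flight=S96: ✗
flight=S25: ✗
flight=S43: ✗
flight=S87: ✓ → 206
flight=S70: ✗
flight=S93: ✗
dist_km_sum = 130 + 38 + 148 + 206 = 522
—
[atl_sum: origin = 'ATL']
flight=S79: ✗
flight=S88: ✗
flight=S15: ✓ → 162
flight=S41: ✗
flight=S48: ✗
flight=S27: ✗
flight=S83: ✗
flight=S11: ✗
flight=S96: ✓ → 39
flight=S25: ✗
flight=S43: ✓ → 103
flight=S87: ✗
flight=S70: ✗
flight=S93: ✗
atl_sum = 162 + 39 + 103 = 304

dist_km_count=5, dist_km_sum=522, atl_sum=304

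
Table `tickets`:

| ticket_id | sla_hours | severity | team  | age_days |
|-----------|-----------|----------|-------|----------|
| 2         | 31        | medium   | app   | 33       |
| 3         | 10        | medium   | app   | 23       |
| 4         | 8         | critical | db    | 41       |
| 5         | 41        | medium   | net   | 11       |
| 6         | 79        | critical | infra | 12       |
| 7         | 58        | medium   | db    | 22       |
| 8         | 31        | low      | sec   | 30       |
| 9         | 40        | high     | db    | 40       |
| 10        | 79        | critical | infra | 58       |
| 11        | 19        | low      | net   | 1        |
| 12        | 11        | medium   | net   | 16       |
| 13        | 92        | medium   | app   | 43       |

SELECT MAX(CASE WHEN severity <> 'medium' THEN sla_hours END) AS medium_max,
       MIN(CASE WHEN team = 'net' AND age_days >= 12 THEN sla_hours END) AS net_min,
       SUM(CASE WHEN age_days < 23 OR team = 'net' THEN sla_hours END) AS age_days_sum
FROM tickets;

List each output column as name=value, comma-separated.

[medium_max: severity <> 'medium']
ticket_id=2: ✗
ticket_id=3: ✗
ticket_id=4: ✓ → 8
ticket_id=5: ✗
ticket_id=6: ✓ → 79
ticket_id=7: ✗
ticket_id=8: ✓ → 31
ticket_id=9: ✓ → 40
ticket_id=10: ✓ → 79
ticket_id=11: ✓ → 19
ticket_id=12: ✗
ticket_id=13: ✗
medium_max = MAX(8, 79, 31, 40, 79, 19) = 79
—
[net_min: team = 'net' AND age_days >= 12]
ticket_id=2: ✗
ticket_id=3: ✗
ticket_id=4: ✗
ticket_id=5: ✗
ticket_id=6: ✗
ticket_id=7: ✗
ticket_id=8: ✗
ticket_id=9: ✗
ticket_id=10: ✗
ticket_id=11: ✗
ticket_id=12: ✓ → 11
ticket_id=13: ✗
net_min = MIN(11) = 11
—
[age_days_sum: age_days < 23 OR team = 'net']
ticket_id=2: ✗
ticket_id=3: ✗
ticket_id=4: ✗
ticket_id=5: ✓ → 41
ticket_id=6: ✓ → 79
ticket_id=7: ✓ → 58
ticket_id=8: ✗
ticket_id=9: ✗
ticket_id=10: ✗
ticket_id=11: ✓ → 19
ticket_id=12: ✓ → 11
ticket_id=13: ✗
age_days_sum = 41 + 79 + 58 + 19 + 11 = 208

medium_max=79, net_min=11, age_days_sum=208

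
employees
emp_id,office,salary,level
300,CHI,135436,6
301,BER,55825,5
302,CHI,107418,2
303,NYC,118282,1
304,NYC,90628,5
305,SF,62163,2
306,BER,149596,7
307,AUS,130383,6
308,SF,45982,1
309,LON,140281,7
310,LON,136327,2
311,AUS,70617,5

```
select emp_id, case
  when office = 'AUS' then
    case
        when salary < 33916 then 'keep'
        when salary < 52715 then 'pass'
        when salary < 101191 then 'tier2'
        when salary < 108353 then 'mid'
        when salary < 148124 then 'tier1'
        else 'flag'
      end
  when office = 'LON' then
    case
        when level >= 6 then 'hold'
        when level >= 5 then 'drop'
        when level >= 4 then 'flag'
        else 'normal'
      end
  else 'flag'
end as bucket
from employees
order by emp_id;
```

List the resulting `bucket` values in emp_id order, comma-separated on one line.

flag, flag, flag, flag, flag, flag, flag, tier1, flag, hold, normal, tier2

emp_id=300: office='CHI' → outer ELSE → flag
emp_id=301: office='BER' → outer ELSE → flag
emp_id=302: office='CHI' → outer ELSE → flag
emp_id=303: office='NYC' → outer ELSE → flag
emp_id=304: office='NYC' → outer ELSE → flag
emp_id=305: office='SF' → outer ELSE → flag
emp_id=306: office='BER' → outer ELSE → flag
emp_id=307: office='AUS' → inner[salary < 148124] → tier1
emp_id=308: office='SF' → outer ELSE → flag
emp_id=309: office='LON' → inner[level >= 6] → hold
emp_id=310: office='LON' → inner[ELSE] → normal
emp_id=311: office='AUS' → inner[salary < 101191] → tier2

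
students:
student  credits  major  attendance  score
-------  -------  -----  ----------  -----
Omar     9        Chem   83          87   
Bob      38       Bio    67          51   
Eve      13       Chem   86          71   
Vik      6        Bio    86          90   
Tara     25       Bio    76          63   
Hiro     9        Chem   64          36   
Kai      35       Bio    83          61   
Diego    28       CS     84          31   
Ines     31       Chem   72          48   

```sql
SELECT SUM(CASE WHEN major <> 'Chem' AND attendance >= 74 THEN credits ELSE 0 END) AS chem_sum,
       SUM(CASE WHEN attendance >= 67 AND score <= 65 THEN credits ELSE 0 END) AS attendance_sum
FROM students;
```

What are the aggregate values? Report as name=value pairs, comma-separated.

[chem_sum: major <> 'Chem' AND attendance >= 74]
student=Omar: ✗
student=Bob: ✗
student=Eve: ✗
student=Vik: ✓ → 6
student=Tara: ✓ → 25
student=Hiro: ✗
student=Kai: ✓ → 35
student=Diego: ✓ → 28
student=Ines: ✗
chem_sum = 6 + 25 + 35 + 28 = 94
—
[attendance_sum: attendance >= 67 AND score <= 65]
student=Omar: ✗
student=Bob: ✓ → 38
student=Eve: ✗
student=Vik: ✗
student=Tara: ✓ → 25
student=Hiro: ✗
student=Kai: ✓ → 35
student=Diego: ✓ → 28
student=Ines: ✓ → 31
attendance_sum = 38 + 25 + 35 + 28 + 31 = 157

chem_sum=94, attendance_sum=157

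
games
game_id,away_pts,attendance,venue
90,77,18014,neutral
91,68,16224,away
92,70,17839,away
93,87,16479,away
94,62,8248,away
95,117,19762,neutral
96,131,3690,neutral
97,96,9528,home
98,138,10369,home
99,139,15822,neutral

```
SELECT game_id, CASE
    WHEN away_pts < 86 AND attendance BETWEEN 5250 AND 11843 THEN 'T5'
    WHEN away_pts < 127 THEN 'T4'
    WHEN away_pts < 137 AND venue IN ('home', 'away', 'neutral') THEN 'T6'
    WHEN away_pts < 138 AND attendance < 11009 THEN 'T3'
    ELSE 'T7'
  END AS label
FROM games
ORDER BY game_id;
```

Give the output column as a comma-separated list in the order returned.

game_id=90: away_pts < 127 → T4
game_id=91: away_pts < 127 → T4
game_id=92: away_pts < 127 → T4
game_id=93: away_pts < 127 → T4
game_id=94: away_pts < 86 AND attendance BETWEEN 5250 AND 11843 → T5
game_id=95: away_pts < 127 → T4
game_id=96: away_pts < 137 AND venue IN ('home', 'away', 'neutral') → T6
game_id=97: away_pts < 127 → T4
game_id=98: ELSE → T7
game_id=99: ELSE → T7

T4, T4, T4, T4, T5, T4, T6, T4, T7, T7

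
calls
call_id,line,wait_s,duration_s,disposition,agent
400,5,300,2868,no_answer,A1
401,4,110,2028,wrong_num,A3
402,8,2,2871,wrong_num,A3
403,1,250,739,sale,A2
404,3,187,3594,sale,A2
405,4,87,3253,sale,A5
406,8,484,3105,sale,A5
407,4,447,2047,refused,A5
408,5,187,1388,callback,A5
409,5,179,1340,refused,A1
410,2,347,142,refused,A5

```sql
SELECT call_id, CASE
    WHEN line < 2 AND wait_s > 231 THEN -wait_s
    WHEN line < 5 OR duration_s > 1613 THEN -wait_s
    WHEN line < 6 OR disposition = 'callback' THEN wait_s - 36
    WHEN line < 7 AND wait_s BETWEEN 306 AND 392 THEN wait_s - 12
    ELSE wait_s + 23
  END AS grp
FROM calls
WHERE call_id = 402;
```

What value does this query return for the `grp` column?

call_id = 402: line=8, wait_s=2, duration_s=2871, disposition=wrong_num, agent=A3.
line < 2 AND wait_s > 231 → false
line < 5 OR duration_s > 1613 → true → -2

-2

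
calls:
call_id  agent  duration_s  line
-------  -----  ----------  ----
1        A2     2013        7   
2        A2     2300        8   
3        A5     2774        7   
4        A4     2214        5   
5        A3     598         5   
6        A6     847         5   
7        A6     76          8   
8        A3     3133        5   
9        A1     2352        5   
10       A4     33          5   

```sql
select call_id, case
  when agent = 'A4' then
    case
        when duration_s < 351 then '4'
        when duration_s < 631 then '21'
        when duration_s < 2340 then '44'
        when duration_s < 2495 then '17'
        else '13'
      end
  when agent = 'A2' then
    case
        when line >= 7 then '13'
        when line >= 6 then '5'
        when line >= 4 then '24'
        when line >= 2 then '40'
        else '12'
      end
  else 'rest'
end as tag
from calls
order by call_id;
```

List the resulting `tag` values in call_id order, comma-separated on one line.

call_id=1: agent='A2' → inner[line >= 7] → 13
call_id=2: agent='A2' → inner[line >= 7] → 13
call_id=3: agent='A5' → outer ELSE → rest
call_id=4: agent='A4' → inner[duration_s < 2340] → 44
call_id=5: agent='A3' → outer ELSE → rest
call_id=6: agent='A6' → outer ELSE → rest
call_id=7: agent='A6' → outer ELSE → rest
call_id=8: agent='A3' → outer ELSE → rest
call_id=9: agent='A1' → outer ELSE → rest
call_id=10: agent='A4' → inner[duration_s < 351] → 4

13, 13, rest, 44, rest, rest, rest, rest, rest, 4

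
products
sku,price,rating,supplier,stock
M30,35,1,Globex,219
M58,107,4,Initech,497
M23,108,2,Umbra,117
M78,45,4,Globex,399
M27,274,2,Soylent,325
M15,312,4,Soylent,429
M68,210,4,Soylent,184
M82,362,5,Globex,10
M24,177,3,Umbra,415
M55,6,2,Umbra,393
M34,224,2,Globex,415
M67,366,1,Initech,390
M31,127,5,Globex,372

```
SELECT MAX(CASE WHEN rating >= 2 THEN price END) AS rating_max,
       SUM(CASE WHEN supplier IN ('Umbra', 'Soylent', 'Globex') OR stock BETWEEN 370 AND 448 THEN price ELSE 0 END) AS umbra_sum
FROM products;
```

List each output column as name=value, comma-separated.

rating_max=362, umbra_sum=2246

[rating_max: rating >= 2]
sku=M30: ✗
sku=M58: ✓ → 107
sku=M23: ✓ → 108
sku=M78: ✓ → 45
sku=M27: ✓ → 274
sku=M15: ✓ → 312
sku=M68: ✓ → 210
sku=M82: ✓ → 362
sku=M24: ✓ → 177
sku=M55: ✓ → 6
sku=M34: ✓ → 224
sku=M67: ✗
sku=M31: ✓ → 127
rating_max = MAX(107, 108, 45, 274, 312, 210, 362, 177, 6, 224, 127) = 362
—
[umbra_sum: supplier IN ('Umbra', 'Soylent', 'Globex') OR stock BETWEEN 370 AND 448]
sku=M30: ✓ → 35
sku=M58: ✗
sku=M23: ✓ → 108
sku=M78: ✓ → 45
sku=M27: ✓ → 274
sku=M15: ✓ → 312
sku=M68: ✓ → 210
sku=M82: ✓ → 362
sku=M24: ✓ → 177
sku=M55: ✓ → 6
sku=M34: ✓ → 224
sku=M67: ✓ → 366
sku=M31: ✓ → 127
umbra_sum = 35 + 108 + 45 + 274 + 312 + 210 + 362 + 177 + 6 + 224 + 366 + 127 = 2246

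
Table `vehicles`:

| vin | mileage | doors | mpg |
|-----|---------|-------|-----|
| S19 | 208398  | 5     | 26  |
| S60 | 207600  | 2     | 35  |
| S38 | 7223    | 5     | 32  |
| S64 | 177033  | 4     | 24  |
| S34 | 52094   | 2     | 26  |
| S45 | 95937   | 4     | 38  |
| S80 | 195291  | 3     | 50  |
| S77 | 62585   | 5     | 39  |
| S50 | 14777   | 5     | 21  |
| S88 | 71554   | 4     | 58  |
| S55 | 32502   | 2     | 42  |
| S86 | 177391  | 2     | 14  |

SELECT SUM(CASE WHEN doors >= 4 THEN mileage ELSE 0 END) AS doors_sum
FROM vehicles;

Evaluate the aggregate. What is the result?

637507

vin=S19: ✓ → 208398
vin=S60: ✗
vin=S38: ✓ → 7223
vin=S64: ✓ → 177033
vin=S34: ✗
vin=S45: ✓ → 95937
vin=S80: ✗
vin=S77: ✓ → 62585
vin=S50: ✓ → 14777
vin=S88: ✓ → 71554
vin=S55: ✗
vin=S86: ✗
doors_sum = 208398 + 7223 + 177033 + 95937 + 62585 + 14777 + 71554 = 637507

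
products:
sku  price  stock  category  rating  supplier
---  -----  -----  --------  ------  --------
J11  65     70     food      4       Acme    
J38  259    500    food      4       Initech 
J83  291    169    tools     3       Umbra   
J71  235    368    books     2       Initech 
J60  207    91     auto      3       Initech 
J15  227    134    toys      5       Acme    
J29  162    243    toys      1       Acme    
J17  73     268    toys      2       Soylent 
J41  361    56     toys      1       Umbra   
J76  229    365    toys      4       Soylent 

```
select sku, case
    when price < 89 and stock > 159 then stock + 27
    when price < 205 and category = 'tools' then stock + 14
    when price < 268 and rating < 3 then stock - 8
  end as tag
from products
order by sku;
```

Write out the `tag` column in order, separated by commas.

NULL, NULL, 295, 235, NULL, NULL, NULL, 360, NULL, NULL

sku=J11: (no match → NULL) → NULL
sku=J15: (no match → NULL) → NULL
sku=J17: price < 89 and stock > 159 → 295
sku=J29: price < 268 and rating < 3 → 235
sku=J38: (no match → NULL) → NULL
sku=J41: (no match → NULL) → NULL
sku=J60: (no match → NULL) → NULL
sku=J71: price < 268 and rating < 3 → 360
sku=J76: (no match → NULL) → NULL
sku=J83: (no match → NULL) → NULL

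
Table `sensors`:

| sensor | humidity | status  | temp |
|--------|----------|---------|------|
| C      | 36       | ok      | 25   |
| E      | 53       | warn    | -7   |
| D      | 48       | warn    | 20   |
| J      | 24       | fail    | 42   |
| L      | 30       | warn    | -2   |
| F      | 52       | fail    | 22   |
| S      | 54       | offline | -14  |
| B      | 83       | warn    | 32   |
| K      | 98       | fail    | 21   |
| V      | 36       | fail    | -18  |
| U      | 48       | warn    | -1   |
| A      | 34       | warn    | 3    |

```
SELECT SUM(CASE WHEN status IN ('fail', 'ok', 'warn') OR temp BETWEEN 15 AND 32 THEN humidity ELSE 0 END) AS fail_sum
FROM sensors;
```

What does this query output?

sensor=C: ✓ → 36
sensor=E: ✓ → 53
sensor=D: ✓ → 48
sensor=J: ✓ → 24
sensor=L: ✓ → 30
sensor=F: ✓ → 52
sensor=S: ✗
sensor=B: ✓ → 83
sensor=K: ✓ → 98
sensor=V: ✓ → 36
sensor=U: ✓ → 48
sensor=A: ✓ → 34
fail_sum = 36 + 53 + 48 + 24 + 30 + 52 + 83 + 98 + 36 + 48 + 34 = 542

542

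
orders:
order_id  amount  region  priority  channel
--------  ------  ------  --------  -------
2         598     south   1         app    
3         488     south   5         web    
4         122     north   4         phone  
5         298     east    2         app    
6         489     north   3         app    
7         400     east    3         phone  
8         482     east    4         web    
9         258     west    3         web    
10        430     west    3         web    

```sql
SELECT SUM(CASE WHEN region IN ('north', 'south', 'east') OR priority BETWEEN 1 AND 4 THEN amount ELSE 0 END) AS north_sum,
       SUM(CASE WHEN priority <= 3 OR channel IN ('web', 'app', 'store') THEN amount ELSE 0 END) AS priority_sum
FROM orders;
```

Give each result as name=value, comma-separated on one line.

[north_sum: region IN ('north', 'south', 'east') OR priority BETWEEN 1 AND 4]
order_id=2: ✓ → 598
order_id=3: ✓ → 488
order_id=4: ✓ → 122
order_id=5: ✓ → 298
order_id=6: ✓ → 489
order_id=7: ✓ → 400
order_id=8: ✓ → 482
order_id=9: ✓ → 258
order_id=10: ✓ → 430
north_sum = 598 + 488 + 122 + 298 + 489 + 400 + 482 + 258 + 430 = 3565
—
[priority_sum: priority <= 3 OR channel IN ('web', 'app', 'store')]
order_id=2: ✓ → 598
order_id=3: ✓ → 488
order_id=4: ✗
order_id=5: ✓ → 298
order_id=6: ✓ → 489
order_id=7: ✓ → 400
order_id=8: ✓ → 482
order_id=9: ✓ → 258
order_id=10: ✓ → 430
priority_sum = 598 + 488 + 298 + 489 + 400 + 482 + 258 + 430 = 3443

north_sum=3565, priority_sum=3443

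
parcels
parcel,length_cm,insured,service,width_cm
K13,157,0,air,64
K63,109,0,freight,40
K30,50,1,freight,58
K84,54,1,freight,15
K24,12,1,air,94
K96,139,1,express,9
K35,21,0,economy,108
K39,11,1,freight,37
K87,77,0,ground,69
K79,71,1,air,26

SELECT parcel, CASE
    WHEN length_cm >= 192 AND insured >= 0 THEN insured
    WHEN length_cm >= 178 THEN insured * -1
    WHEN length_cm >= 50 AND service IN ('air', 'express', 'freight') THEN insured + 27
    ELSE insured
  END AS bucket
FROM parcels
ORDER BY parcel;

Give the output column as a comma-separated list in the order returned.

27, 1, 28, 0, 1, 27, 28, 28, 0, 28

parcel=K13: length_cm >= 50 AND service IN ('air', 'express', 'freight') → 27
parcel=K24: ELSE → 1
parcel=K30: length_cm >= 50 AND service IN ('air', 'express', 'freight') → 28
parcel=K35: ELSE → 0
parcel=K39: ELSE → 1
parcel=K63: length_cm >= 50 AND service IN ('air', 'express', 'freight') → 27
parcel=K79: length_cm >= 50 AND service IN ('air', 'express', 'freight') → 28
parcel=K84: length_cm >= 50 AND service IN ('air', 'express', 'freight') → 28
parcel=K87: ELSE → 0
parcel=K96: length_cm >= 50 AND service IN ('air', 'express', 'freight') → 28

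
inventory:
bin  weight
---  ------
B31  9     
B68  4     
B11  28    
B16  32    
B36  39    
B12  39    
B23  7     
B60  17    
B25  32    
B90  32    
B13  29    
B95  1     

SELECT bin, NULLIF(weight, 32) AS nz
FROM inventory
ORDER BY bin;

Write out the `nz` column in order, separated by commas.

28, 39, 29, NULL, 7, NULL, 9, 39, 17, 4, NULL, 1

bin=B11: weight=28 vs 32: differ → 28
bin=B12: weight=39 vs 32: differ → 39
bin=B13: weight=29 vs 32: differ → 29
bin=B16: weight=32 vs 32: equal → NULL
bin=B23: weight=7 vs 32: differ → 7
bin=B25: weight=32 vs 32: equal → NULL
bin=B31: weight=9 vs 32: differ → 9
bin=B36: weight=39 vs 32: differ → 39
bin=B60: weight=17 vs 32: differ → 17
bin=B68: weight=4 vs 32: differ → 4
bin=B90: weight=32 vs 32: equal → NULL
bin=B95: weight=1 vs 32: differ → 1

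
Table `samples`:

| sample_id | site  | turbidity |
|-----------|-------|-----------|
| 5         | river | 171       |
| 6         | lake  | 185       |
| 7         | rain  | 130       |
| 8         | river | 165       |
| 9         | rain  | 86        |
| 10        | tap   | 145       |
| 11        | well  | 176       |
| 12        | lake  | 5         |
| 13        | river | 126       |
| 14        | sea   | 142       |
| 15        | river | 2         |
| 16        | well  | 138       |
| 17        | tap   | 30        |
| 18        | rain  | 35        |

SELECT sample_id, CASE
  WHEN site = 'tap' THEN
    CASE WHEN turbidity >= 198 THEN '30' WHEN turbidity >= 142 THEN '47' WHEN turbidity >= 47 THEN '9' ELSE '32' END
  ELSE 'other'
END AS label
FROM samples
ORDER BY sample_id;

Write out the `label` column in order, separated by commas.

sample_id=5: site='river' → outer ELSE → other
sample_id=6: site='lake' → outer ELSE → other
sample_id=7: site='rain' → outer ELSE → other
sample_id=8: site='river' → outer ELSE → other
sample_id=9: site='rain' → outer ELSE → other
sample_id=10: site='tap' → inner[turbidity >= 142] → 47
sample_id=11: site='well' → outer ELSE → other
sample_id=12: site='lake' → outer ELSE → other
sample_id=13: site='river' → outer ELSE → other
sample_id=14: site='sea' → outer ELSE → other
sample_id=15: site='river' → outer ELSE → other
sample_id=16: site='well' → outer ELSE → other
sample_id=17: site='tap' → inner[ELSE] → 32
sample_id=18: site='rain' → outer ELSE → other

other, other, other, other, other, 47, other, other, other, other, other, other, 32, other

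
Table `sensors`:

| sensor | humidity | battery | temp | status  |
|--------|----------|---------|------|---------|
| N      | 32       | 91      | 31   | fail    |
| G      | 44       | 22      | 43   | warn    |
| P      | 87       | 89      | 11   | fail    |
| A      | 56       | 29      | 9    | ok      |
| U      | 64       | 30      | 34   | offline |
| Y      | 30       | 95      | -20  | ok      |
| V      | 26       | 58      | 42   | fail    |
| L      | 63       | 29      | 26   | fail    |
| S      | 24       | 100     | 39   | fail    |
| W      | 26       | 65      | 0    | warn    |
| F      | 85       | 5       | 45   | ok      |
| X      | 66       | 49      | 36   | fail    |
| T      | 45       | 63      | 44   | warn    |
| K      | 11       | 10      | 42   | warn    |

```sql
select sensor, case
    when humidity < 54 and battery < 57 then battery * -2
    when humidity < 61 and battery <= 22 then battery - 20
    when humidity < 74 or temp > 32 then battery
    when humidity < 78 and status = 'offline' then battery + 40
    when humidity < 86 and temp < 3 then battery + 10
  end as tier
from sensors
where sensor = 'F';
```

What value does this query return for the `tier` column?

sensor = F: humidity=85, battery=5, temp=45, status=ok.
humidity < 54 and battery < 57 → false
humidity < 61 and battery <= 22 → false
humidity < 74 or temp > 32 → true → 5

5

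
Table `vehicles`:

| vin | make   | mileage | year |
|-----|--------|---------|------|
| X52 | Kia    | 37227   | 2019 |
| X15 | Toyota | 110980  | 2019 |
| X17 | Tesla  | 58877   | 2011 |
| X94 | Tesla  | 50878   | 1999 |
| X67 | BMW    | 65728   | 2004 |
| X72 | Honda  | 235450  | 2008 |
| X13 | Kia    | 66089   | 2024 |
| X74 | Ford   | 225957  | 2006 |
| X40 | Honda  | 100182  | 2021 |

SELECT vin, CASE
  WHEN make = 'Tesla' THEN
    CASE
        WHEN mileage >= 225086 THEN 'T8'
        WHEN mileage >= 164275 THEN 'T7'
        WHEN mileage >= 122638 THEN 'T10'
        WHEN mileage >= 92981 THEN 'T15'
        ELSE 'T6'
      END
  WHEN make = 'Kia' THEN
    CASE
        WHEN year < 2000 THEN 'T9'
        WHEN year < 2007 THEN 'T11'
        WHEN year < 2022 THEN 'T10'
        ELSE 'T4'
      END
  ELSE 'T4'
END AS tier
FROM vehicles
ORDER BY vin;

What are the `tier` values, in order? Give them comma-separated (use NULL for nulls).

vin=X13: make='Kia' → inner[ELSE] → T4
vin=X15: make='Toyota' → outer ELSE → T4
vin=X17: make='Tesla' → inner[ELSE] → T6
vin=X40: make='Honda' → outer ELSE → T4
vin=X52: make='Kia' → inner[year < 2022] → T10
vin=X67: make='BMW' → outer ELSE → T4
vin=X72: make='Honda' → outer ELSE → T4
vin=X74: make='Ford' → outer ELSE → T4
vin=X94: make='Tesla' → inner[ELSE] → T6

T4, T4, T6, T4, T10, T4, T4, T4, T6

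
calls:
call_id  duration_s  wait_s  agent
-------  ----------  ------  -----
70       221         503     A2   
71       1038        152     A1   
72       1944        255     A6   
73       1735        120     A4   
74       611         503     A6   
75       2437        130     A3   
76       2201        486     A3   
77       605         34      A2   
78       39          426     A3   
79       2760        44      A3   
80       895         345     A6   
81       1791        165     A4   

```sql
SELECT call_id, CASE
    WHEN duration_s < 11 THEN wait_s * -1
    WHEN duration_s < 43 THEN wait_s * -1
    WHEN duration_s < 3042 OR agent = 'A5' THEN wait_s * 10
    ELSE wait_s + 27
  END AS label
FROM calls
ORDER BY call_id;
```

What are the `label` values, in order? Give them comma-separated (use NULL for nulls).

5030, 1520, 2550, 1200, 5030, 1300, 4860, 340, -426, 440, 3450, 1650

call_id=70: duration_s < 3042 OR agent = 'A5' → 5030
call_id=71: duration_s < 3042 OR agent = 'A5' → 1520
call_id=72: duration_s < 3042 OR agent = 'A5' → 2550
call_id=73: duration_s < 3042 OR agent = 'A5' → 1200
call_id=74: duration_s < 3042 OR agent = 'A5' → 5030
call_id=75: duration_s < 3042 OR agent = 'A5' → 1300
call_id=76: duration_s < 3042 OR agent = 'A5' → 4860
call_id=77: duration_s < 3042 OR agent = 'A5' → 340
call_id=78: duration_s < 43 → -426
call_id=79: duration_s < 3042 OR agent = 'A5' → 440
call_id=80: duration_s < 3042 OR agent = 'A5' → 3450
call_id=81: duration_s < 3042 OR agent = 'A5' → 1650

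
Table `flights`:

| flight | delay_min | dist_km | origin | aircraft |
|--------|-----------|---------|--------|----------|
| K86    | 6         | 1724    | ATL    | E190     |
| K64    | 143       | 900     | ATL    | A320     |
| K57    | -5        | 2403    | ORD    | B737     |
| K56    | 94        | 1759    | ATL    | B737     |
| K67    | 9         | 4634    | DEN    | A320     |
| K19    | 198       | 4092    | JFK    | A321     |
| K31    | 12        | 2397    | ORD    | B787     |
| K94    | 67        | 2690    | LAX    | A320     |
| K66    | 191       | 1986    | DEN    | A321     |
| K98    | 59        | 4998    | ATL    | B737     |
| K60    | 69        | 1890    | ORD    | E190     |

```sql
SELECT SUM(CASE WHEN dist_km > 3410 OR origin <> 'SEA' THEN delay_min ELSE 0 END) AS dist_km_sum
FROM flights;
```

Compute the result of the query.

843

flight=K86: ✓ → 6
flight=K64: ✓ → 143
flight=K57: ✓ → -5
flight=K56: ✓ → 94
flight=K67: ✓ → 9
flight=K19: ✓ → 198
flight=K31: ✓ → 12
flight=K94: ✓ → 67
flight=K66: ✓ → 191
flight=K98: ✓ → 59
flight=K60: ✓ → 69
dist_km_sum = 6 + 143 + -5 + 94 + 9 + 198 + 12 + 67 + 191 + 59 + 69 = 843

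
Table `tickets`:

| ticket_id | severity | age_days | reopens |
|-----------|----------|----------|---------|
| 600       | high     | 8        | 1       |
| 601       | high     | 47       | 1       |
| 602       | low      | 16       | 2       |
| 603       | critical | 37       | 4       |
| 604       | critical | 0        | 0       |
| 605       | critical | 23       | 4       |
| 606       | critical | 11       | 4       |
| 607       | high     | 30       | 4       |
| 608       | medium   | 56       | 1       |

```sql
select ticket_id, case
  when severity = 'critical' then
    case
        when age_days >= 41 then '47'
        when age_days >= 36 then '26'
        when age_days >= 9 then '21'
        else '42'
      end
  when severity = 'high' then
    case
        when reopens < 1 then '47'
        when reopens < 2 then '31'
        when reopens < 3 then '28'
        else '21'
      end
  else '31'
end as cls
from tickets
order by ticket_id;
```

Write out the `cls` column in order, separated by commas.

31, 31, 31, 26, 42, 21, 21, 21, 31

ticket_id=600: severity='high' → inner[reopens < 2] → 31
ticket_id=601: severity='high' → inner[reopens < 2] → 31
ticket_id=602: severity='low' → outer ELSE → 31
ticket_id=603: severity='critical' → inner[age_days >= 36] → 26
ticket_id=604: severity='critical' → inner[ELSE] → 42
ticket_id=605: severity='critical' → inner[age_days >= 9] → 21
ticket_id=606: severity='critical' → inner[age_days >= 9] → 21
ticket_id=607: severity='high' → inner[ELSE] → 21
ticket_id=608: severity='medium' → outer ELSE → 31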